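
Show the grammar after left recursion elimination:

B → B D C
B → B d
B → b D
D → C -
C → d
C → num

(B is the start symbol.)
B is directly left-recursive. The standard transformation for
  A → A α₁ | ... | A α_m | β₁ | ... | β_n
is
  A  → β₁ A' | ... | β_n A'
  A' → α₁ A' | ... | α_m A' | ε

B → b D becomes B → b D B'
B → B D C becomes B' → D C B'
B → B d becomes B' → d B'
Add B' → ε

Productions for other non-terminals are unchanged:
  D → C -
  C → d
  C → num

Resulting grammar:
B → b D B'
B' → D C B'
B' → d B'
B' → ε
D → C -
C → d
C → num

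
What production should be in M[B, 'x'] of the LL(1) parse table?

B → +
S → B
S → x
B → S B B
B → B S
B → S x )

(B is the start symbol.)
B → S B B, B → B S, B → S x )

To find M[B, 'x'], we find productions for B where 'x' is in the predict set (PREDICT(N → α) = (FIRST(α) \ {ε}) ∪ (FOLLOW(N) if α ⇒* ε)).

Relevant sets:
  FIRST(S) = { '+', 'x' }
  FIRST(B) = { '+', 'x' }

B → +: PREDICT = { '+' }
B → S B B: PREDICT = { '+', 'x' }
  'x' is in predict set, so this production goes in M[B, 'x']
B → B S: PREDICT = { '+', 'x' }
  'x' is in predict set, so this production goes in M[B, 'x']
B → S x ): PREDICT = { '+', 'x' }
  'x' is in predict set, so this production goes in M[B, 'x']

M[B, 'x'] = B → S B B, B → B S, B → S x )  (a multiply-defined cell — the grammar is not LL(1))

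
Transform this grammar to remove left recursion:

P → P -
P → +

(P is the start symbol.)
P is directly left-recursive. The standard transformation for
  A → A α₁ | ... | A α_m | β₁ | ... | β_n
is
  A  → β₁ A' | ... | β_n A'
  A' → α₁ A' | ... | α_m A' | ε

P → + becomes P → + P'
P → P - becomes P' → - P'
Add P' → ε

Resulting grammar:
P → + P'
P' → - P'
P' → ε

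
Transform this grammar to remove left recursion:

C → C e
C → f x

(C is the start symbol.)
C → f x C'
C' → e C'
C' → ε

C is directly left-recursive. The standard transformation for
  A → A α₁ | ... | A α_m | β₁ | ... | β_n
is
  A  → β₁ A' | ... | β_n A'
  A' → α₁ A' | ... | α_m A' | ε

C → f x becomes C → f x C'
C → C e becomes C' → e C'
Add C' → ε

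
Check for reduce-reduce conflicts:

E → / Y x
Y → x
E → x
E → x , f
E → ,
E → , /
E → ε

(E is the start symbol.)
No reduce-reduce conflicts

Augment with E' → E and build the canonical LR(0) collection (I0 = CLOSURE({[E' → . E]}), then GOTO on every symbol after a dot until no new states appear). It has 11 states:
  I0: { [E → . , /], [E → . ,], [E → . / Y x], [E → . x , f], [E → . x], [E → .], [E' → . E] }  — shift, reduce
  I1: { [E → , . /], [E → , .] }  — shift, reduce
  I2: { [E → / . Y x], [Y → . x] }  — shift
  I3: { [E' → E .] }  — accept
  I4: { [E → x . , f], [E → x .] }  — shift, reduce
  I5: { [E → x , . f] }  — shift
  I6: { [E → x , f .] }  — reduce
  I7: { [E → / Y . x] }  — shift
  I8: { [Y → x .] }  — reduce
  I9: { [E → / Y x .] }  — reduce
  I10: { [E → , / .] }  — reduce

No state contains more than one complete item.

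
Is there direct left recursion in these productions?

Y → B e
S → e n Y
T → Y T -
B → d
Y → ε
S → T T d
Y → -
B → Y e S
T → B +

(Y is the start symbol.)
No direct left recursion

Direct left recursion occurs when N → N α for some non-terminal N (the right-hand side begins with the left-hand side itself).

Y → B e: starts with B
S → e n Y: starts with e
T → Y T -: starts with Y
B → d: starts with d
Y → ε: starts with ε
S → T T d: starts with T
Y → -: starts with '-'
B → Y e S: starts with Y
T → B +: starts with B

No direct left recursion found.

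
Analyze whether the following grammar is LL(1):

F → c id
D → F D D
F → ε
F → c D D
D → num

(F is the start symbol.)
No. Predict set conflict for F: { 'c' }

A grammar is LL(1) if for each non-terminal N with multiple productions, the predict sets of those productions are pairwise disjoint, where PREDICT(N → α) = (FIRST(α) \ {ε}) ∪ (FOLLOW(N) if α ⇒* ε).

Relevant sets:
  FIRST(F) = { 'c', ε }
  FIRST(D) = { 'c', 'num' }
  FOLLOW(F) = { $, 'c', 'num' }

For F:
  PREDICT(F → c id) = { 'c' }
  PREDICT(F → ε) = { $, 'c', 'num' }
  PREDICT(F → c D D) = { 'c' }
For D:
  PREDICT(D → F D D) = { 'c', 'num' }
  PREDICT(D → num) = { 'num' }

Conflict found: Predict set conflict for F: { 'c' }
The grammar is NOT LL(1).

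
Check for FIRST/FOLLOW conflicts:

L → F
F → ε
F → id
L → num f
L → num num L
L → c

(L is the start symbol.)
No FIRST/FOLLOW conflicts.

A FIRST/FOLLOW conflict occurs when a non-terminal N has a nullable alternative N → β (β ⇒* ε) and another alternative N → α with FIRST(α) ∩ FOLLOW(N) ≠ ∅: on such a lookahead the parser cannot decide between expanding α and letting N vanish via β.

Nullable non-terminals: F, L.
FIRST sets used below: FIRST(F) = { 'id', ε }

F: nullable alternative(s) F → ε; FOLLOW(F) = { $ }
  F → ε: FIRST \ {ε} = { } — this is the only nullable alternative, skip
  F → id: FIRST \ {ε} = { 'id' } — disjoint from FOLLOW(F)

L: nullable alternative(s) L → F; FOLLOW(L) = { $ }
  L → F: FIRST \ {ε} = { 'id' } — this is the only nullable alternative, skip
  L → num f: FIRST \ {ε} = { 'num' } — disjoint from FOLLOW(L)
  L → num num L: FIRST \ {ε} = { 'num' } — disjoint from FOLLOW(L)
  L → c: FIRST \ {ε} = { 'c' } — disjoint from FOLLOW(L)

No FIRST/FOLLOW conflicts found.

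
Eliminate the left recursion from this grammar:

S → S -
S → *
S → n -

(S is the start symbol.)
S is directly left-recursive. The standard transformation for
  A → A α₁ | ... | A α_m | β₁ | ... | β_n
is
  A  → β₁ A' | ... | β_n A'
  A' → α₁ A' | ... | α_m A' | ε

S → * becomes S → * S'
S → n - becomes S → n - S'
S → S - becomes S' → - S'
Add S' → ε

Resulting grammar:
S → * S'
S → n - S'
S' → - S'
S' → ε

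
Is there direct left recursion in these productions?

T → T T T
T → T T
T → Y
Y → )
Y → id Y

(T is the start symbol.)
Yes, T is left-recursive

T → T T T: LEFT RECURSIVE (starts with T)
T → T T: LEFT RECURSIVE (starts with T)
T → Y: starts with Y
Y → ): starts with ')'
Y → id Y: starts with id

The grammar has direct left recursion on: T.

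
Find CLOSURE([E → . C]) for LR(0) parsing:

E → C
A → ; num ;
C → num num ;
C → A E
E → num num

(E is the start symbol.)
{ [A → . ; num ;], [C → . A E], [C → . num num ;], [E → . C] }

To compute CLOSURE, for each item [A → α.Bβ] where B is a non-terminal, add [B → .γ] for all productions B → γ; repeat for the newly added items until nothing changes.

Start with: [E → . C]
  [E → . C] has the dot before C: add [C → . num num ;], [C → . A E]
  [C → . A E] has the dot before A: add [A → . ; num ;]
No further items can be added.

CLOSURE = { [A → . ; num ;], [C → . A E], [C → . num num ;], [E → . C] }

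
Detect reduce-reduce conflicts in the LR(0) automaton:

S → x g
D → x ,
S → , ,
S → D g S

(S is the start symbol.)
A reduce-reduce conflict occurs when an LR(0) state has two complete items [A → α .] and [B → β .] — both call for a reduction, and with no lookahead the parser cannot choose between them.

Augment with S' → S and build the canonical LR(0) collection (I0 = CLOSURE({[S' → . S]}), then GOTO on every symbol after a dot until no new states appear). It has 10 states:
  I0: { [D → . x ,], [S → . , ,], [S → . D g S], [S → . x g], [S' → . S] }  — shift
  I1: { [S → , . ,] }  — shift
  I2: { [S → D . g S] }  — shift
  I3: { [S' → S .] }  — accept
  I4: { [D → x . ,], [S → x . g] }  — shift
  I5: { [D → x , .] }  — reduce
  I6: { [S → x g .] }  — reduce
  I7: { [D → . x ,], [S → . , ,], [S → . D g S], [S → . x g], [S → D g . S] }  — shift
  I8: { [S → D g S .] }  — reduce
  I9: { [S → , , .] }  — reduce

No state contains more than one complete item.

Answer: No reduce-reduce conflicts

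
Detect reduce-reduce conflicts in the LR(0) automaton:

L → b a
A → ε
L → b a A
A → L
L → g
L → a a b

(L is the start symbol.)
Yes — I5: [A → .] vs [L → b a .]

A reduce-reduce conflict occurs when an LR(0) state has two complete items [A → α .] and [B → β .] — both call for a reduction, and with no lookahead the parser cannot choose between them.

Augment with L' → L and build the canonical LR(0) collection (I0 = CLOSURE({[L' → . L]}), then GOTO on every symbol after a dot until no new states appear). It has 10 states:
  I0: { [L → . a a b], [L → . b a A], [L → . b a], [L → . g], [L' → . L] }  — shift
  I1: { [L' → L .] }  — accept
  I2: { [L → a . a b] }  — shift
  I3: { [L → b . a A], [L → b . a] }  — shift
  I4: { [L → g .] }  — reduce
  I5: { [A → . L], [A → .], [L → . a a b], [L → . b a A], [L → . b a], [L → . g], [L → b a . A], [L → b a .] }  — shift, 2 reduces
  I6: { [L → b a A .] }  — reduce
  I7: { [A → L .] }  — reduce
  I8: { [L → a a . b] }  — shift
  I9: { [L → a a b .] }  — reduce

I5 contains complete items [A → .], [L → b a .] — reduce-reduce conflict.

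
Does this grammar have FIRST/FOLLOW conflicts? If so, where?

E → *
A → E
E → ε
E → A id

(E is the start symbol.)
Yes. E → A id with FOLLOW(E) on { 'id' }

Nullable non-terminals: A, E.
FIRST sets used below: FIRST(A) = { '*', 'id', ε }
A has a nullable alternative but only one production, so nothing to check.

E: nullable alternative(s) E → ε; FOLLOW(E) = { $, 'id' }
  E → *: FIRST \ {ε} = { '*' } — disjoint from FOLLOW(E)
  E → ε: FIRST \ {ε} = { } — this is the only nullable alternative, skip
  E → A id: FIRST \ {ε} = { '*', 'id' } — overlaps FOLLOW(E) on { 'id' }: CONFLICT

So the grammar has 1 FIRST/FOLLOW conflict (marked CONFLICT above).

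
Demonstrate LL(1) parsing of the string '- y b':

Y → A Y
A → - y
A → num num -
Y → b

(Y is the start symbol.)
Stack is shown with the top on the left.

Stack    Input    Action
------------------------
Y $      - y b $  output Y → A Y
A Y $    - y b $  output A → - y
- y Y $  - y b $  match '-'
y Y $    y b $    match 'y'
Y $      b $      output Y → b
b $      b $      match 'b'
$        $        accept

The string is accepted.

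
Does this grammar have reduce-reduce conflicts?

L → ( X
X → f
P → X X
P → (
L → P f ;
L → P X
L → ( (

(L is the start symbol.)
No reduce-reduce conflicts

A reduce-reduce conflict occurs when an LR(0) state has two complete items [A → α .] and [B → β .] — both call for a reduction, and with no lookahead the parser cannot choose between them.

Augment with L' → L and build the canonical LR(0) collection (I0 = CLOSURE({[L' → . L]}), then GOTO on every symbol after a dot until no new states appear). It has 12 states:
  I0: { [L → . ( (], [L → . ( X], [L → . P X], [L → . P f ;], [L' → . L], [P → . (], [P → . X X], [X → . f] }  — shift
  I1: { [L → ( . (], [L → ( . X], [P → ( .], [X → . f] }  — shift, reduce
  I2: { [L' → L .] }  — accept
  I3: { [L → P . X], [L → P . f ;], [X → . f] }  — shift
  I4: { [P → X . X], [X → . f] }  — shift
  I5: { [X → f .] }  — reduce
  I6: { [P → X X .] }  — reduce
  I7: { [L → P X .] }  — reduce
  I8: { [L → P f . ;], [X → f .] }  — shift, reduce
  I9: { [L → P f ; .] }  — reduce
  I10: { [L → ( ( .] }  — reduce
  I11: { [L → ( X .] }  — reduce

No state contains more than one complete item.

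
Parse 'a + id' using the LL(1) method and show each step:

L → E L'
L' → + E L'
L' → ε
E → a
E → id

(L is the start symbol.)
LL(1) parsing maintains a stack (initially the start symbol over $) and the input. At each step: if the stack top is a terminal, match it against the current input token; if it is a non-terminal N, replace it with the RHS of M[N, lookahead] (the unique production whose predict set contains the lookahead).

Stack is shown with the top on the left.

Stack     Input     Action
--------------------------
L $       a + id $  output L → E L'
E L' $    a + id $  output E → a
a L' $    a + id $  match 'a'
L' $      + id $    output L' → + E L'
+ E L' $  + id $    match '+'
E L' $    id $      output E → id
id L' $   id $      match 'id'
L' $      $         output L' → ε
$         $         accept

The string is accepted.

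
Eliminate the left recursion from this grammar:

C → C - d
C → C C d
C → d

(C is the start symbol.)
C is directly left-recursive. The standard transformation for
  A → A α₁ | ... | A α_m | β₁ | ... | β_n
is
  A  → β₁ A' | ... | β_n A'
  A' → α₁ A' | ... | α_m A' | ε

C → d becomes C → d C'
C → C - d becomes C' → - d C'
C → C C d becomes C' → C d C'
Add C' → ε

Resulting grammar:
C → d C'
C' → - d C'
C' → C d C'
C' → ε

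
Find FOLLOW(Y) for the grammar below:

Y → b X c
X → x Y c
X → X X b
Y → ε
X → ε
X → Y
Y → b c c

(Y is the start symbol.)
{ $, 'b', 'c', 'x' }

Y is the start symbol, so $ ∈ FOLLOW(Y).
In X → x Y c: Y is followed by c, add FIRST(c) \ {ε} = { 'c' }
In X → Y: Y is at the end, add FOLLOW(X)

The FOLLOW sets referred to above (computed the same way, to a fixed point):
  FOLLOW(X) = { 'b', 'c', 'x' }

Taking the union: FOLLOW(Y) = { $, 'b', 'c', 'x' }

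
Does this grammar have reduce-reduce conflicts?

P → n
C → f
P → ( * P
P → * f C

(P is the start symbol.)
No reduce-reduce conflicts

Augment with P' → P and build the canonical LR(0) collection (I0 = CLOSURE({[P' → . P]}), then GOTO on every symbol after a dot until no new states appear). It has 10 states:
  I0: { [P → . ( * P], [P → . * f C], [P → . n], [P' → . P] }  — shift
  I1: { [P → ( . * P] }  — shift
  I2: { [P → * . f C] }  — shift
  I3: { [P' → P .] }  — accept
  I4: { [P → n .] }  — reduce
  I5: { [C → . f], [P → * f . C] }  — shift
  I6: { [P → * f C .] }  — reduce
  I7: { [C → f .] }  — reduce
  I8: { [P → ( * . P], [P → . ( * P], [P → . * f C], [P → . n] }  — shift
  I9: { [P → ( * P .] }  — reduce

No state contains more than one complete item.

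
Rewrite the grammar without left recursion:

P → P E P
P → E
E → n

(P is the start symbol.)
P is directly left-recursive. The standard transformation for
  A → A α₁ | ... | A α_m | β₁ | ... | β_n
is
  A  → β₁ A' | ... | β_n A'
  A' → α₁ A' | ... | α_m A' | ε

P → E becomes P → E P'
P → P E P becomes P' → E P P'
Add P' → ε

Productions for other non-terminals are unchanged:
  E → n

Resulting grammar:
P → E P'
P' → E P P'
P' → ε
E → n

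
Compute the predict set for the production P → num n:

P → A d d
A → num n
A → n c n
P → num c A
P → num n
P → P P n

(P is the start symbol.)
{ 'num' }

PREDICT(P → num n) = (FIRST(RHS) \ {ε}) ∪ (FOLLOW(P) if ε ∈ FIRST(RHS), i.e. RHS ⇒* ε)
FIRST(num n) = { 'num' }
ε ∉ FIRST(num n), so FOLLOW(P) is not added.
PREDICT(P → num n) = { 'num' }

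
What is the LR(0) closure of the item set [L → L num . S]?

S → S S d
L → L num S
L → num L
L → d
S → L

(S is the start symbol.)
{ [L → . L num S], [L → . d], [L → . num L], [L → L num . S], [S → . L], [S → . S S d] }

To compute CLOSURE, for each item [A → α.Bβ] where B is a non-terminal, add [B → .γ] for all productions B → γ; repeat for the newly added items until nothing changes.

Start with: [L → L num . S]
  [L → L num . S] has the dot before S: add [S → . S S d], [S → . L]
  [S → . L] has the dot before L: add [L → . L num S], [L → . num L], [L → . d]
No further items can be added.

CLOSURE = { [L → . L num S], [L → . d], [L → . num L], [L → L num . S], [S → . L], [S → . S S d] }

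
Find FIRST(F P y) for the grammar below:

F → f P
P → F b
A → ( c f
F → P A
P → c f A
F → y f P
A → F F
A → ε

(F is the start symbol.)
{ 'c', 'f', 'y' }

FIRST sets of the non-terminals involved (from the grammar, by fixed-point iteration):
  FIRST(F) = { 'c', 'f', 'y' }

To compute FIRST(F P y), process the symbols left to right:
Symbol F is a non-terminal. Add FIRST(F) \ {ε} = { 'c', 'f', 'y' }
F is not nullable (ε ∉ FIRST(F)), so stop here.
FIRST(F P y) = { 'c', 'f', 'y' }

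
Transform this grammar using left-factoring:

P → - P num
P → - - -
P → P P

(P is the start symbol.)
P → - P'
P' → P num
P' → - -
P → P P

Left-factoring transforms A → αβ₁ | αβ₂ into A → αA' and A' → β₁ | β₂
(α is the longest common prefix among the alternatives). Repeat until
no nonterminal has two alternatives with a common prefix.

Round 1: P has alternatives sharing prefix '-'. Introduce P': P → - P'
  Add: P' → P num
  Add: P' → - -

No remaining common prefixes — done.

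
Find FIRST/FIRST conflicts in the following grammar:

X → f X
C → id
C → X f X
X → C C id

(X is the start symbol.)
FIRST sets of the non-terminals at (or reachable through a nullable prefix from) the front of some alternative:
  FIRST(C) = { 'f', 'id' }
  FIRST(X) = { 'f', 'id' }

Productions for X:
  X → f X: FIRST = { 'f' }
  X → C C id: FIRST = { 'f', 'id' }
Productions for C:
  C → id: FIRST = { 'id' }
  C → X f X: FIRST = { 'f', 'id' }

Conflict for X: X → f X and X → C C id
  Overlap: { 'f' }
Conflict for C: C → id and C → X f X
  Overlap: { 'id' }

Answer: Yes. X → f X / X → C C id on { 'f' }; C → id / C → X f X on { 'id' }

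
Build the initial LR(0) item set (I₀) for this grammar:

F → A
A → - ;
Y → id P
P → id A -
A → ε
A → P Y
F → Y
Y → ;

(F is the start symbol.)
First, augment the grammar with F' → F
I₀ = CLOSURE({ [F' → . F] }):
  [F' → . F] has the dot before F: add [F → . A], [F → . Y]
  [F → . A] has the dot before A: add [A → . - ;], [A → .], [A → . P Y]
  [F → . Y] has the dot before Y: add [Y → . id P], [Y → . ;]
  [A → . P Y] has the dot before P: add [P → . id A -]
No further items can be added.

I₀ = { [A → . - ;], [A → . P Y], [A → .], [F → . A], [F → . Y], [F' → . F], [P → . id A -], [Y → . ;], [Y → . id P] }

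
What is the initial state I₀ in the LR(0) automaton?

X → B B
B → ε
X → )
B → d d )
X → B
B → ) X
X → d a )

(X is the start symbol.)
{ [B → . ) X], [B → . d d )], [B → .], [X → . )], [X → . B B], [X → . B], [X → . d a )], [X' → . X] }

First, augment the grammar with X' → X
I₀ = CLOSURE({ [X' → . X] }):
  [X' → . X] has the dot before X: add [X → . B B], [X → . )], [X → . B], [X → . d a )]
  [X → . B B] has the dot before B: add [B → .], [B → . d d )], [B → . ) X]
No further items can be added.

I₀ = { [B → . ) X], [B → . d d )], [B → .], [X → . )], [X → . B B], [X → . B], [X → . d a )], [X' → . X] }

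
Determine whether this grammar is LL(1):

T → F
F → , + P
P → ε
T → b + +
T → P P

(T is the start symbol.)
Relevant sets:
  FIRST(F) = { ',' }
  FIRST(P) = { ε }
  FOLLOW(T) = { $ }

For T:
  PREDICT(T → F) = { ',' }
  PREDICT(T → b '+' '+') = { 'b' }
  PREDICT(T → P P) = { $ }
F, P have a single production, so nothing to check there.

All predict sets are disjoint. The grammar IS LL(1).

Answer: Yes, the grammar is LL(1).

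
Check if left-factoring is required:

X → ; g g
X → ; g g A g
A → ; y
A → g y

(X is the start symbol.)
Yes, X has productions with common prefix '; g g'

Left-factoring is needed when two productions for the same non-terminal
share a common prefix on the right-hand side.

Productions for X:
  X → ; g g
  X → ; g g A g
Productions for A:
  A → ; y
  A → g y

Found common prefix '; g g' in productions for X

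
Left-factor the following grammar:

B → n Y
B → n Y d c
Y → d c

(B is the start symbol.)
Left-factoring transforms A → αβ₁ | αβ₂ into A → αA' and A' → β₁ | β₂
(α is the longest common prefix among the alternatives). Repeat until
no nonterminal has two alternatives with a common prefix.

Round 1: B has alternatives sharing prefix 'n Y'. Introduce B': B → n Y B'
  Add: B' → ε
  Add: B' → d c

No remaining common prefixes — done.

Resulting grammar:
B → n Y B'
B' → ε
B' → d c
Y → d c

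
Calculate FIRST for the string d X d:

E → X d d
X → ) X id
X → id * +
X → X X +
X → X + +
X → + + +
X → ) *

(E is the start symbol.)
To compute FIRST(d X d), process the symbols left to right:
Symbol d is a terminal. Add 'd' and stop.
FIRST(d X d) = { 'd' }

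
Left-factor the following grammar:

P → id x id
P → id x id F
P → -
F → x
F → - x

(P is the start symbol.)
Left-factoring transforms A → αβ₁ | αβ₂ into A → αA' and A' → β₁ | β₂
(α is the longest common prefix among the alternatives). Repeat until
no nonterminal has two alternatives with a common prefix.

Round 1: P has alternatives sharing prefix 'id x id'. Introduce P': P → id x id P'
  Add: P' → ε
  Add: P' → F

No remaining common prefixes — done.

Resulting grammar:
P → id x id P'
P' → ε
P' → F
P → -
F → x
F → - x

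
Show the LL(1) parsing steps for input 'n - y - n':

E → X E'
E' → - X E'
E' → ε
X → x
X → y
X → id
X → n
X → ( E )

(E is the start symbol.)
LL(1) parsing maintains a stack (initially the start symbol over $) and the input. At each step: if the stack top is a terminal, match it against the current input token; if it is a non-terminal N, replace it with the RHS of M[N, lookahead] (the unique production whose predict set contains the lookahead).

Stack is shown with the top on the left.

Stack     Input        Action
-----------------------------
E $       n - y - n $  output E → X E'
X E' $    n - y - n $  output X → n
n E' $    n - y - n $  match 'n'
E' $      - y - n $    output E' → - X E'
- X E' $  - y - n $    match '-'
X E' $    y - n $      output X → y
y E' $    y - n $      match 'y'
E' $      - n $        output E' → - X E'
- X E' $  - n $        match '-'
X E' $    n $          output X → n
n E' $    n $          match 'n'
E' $      $            output E' → ε
$         $            accept

The string is accepted.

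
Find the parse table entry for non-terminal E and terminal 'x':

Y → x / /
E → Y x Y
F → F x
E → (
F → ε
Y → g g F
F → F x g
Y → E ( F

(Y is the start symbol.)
E → Y x Y

To find M[E, 'x'], we find productions for E where 'x' is in the predict set (PREDICT(N → α) = (FIRST(α) \ {ε}) ∪ (FOLLOW(N) if α ⇒* ε)).

Relevant sets:
  FIRST(Y) = { '(', 'g', 'x' }

E → Y x Y: PREDICT = { '(', 'g', 'x' }
  'x' is in predict set, so this production goes in M[E, 'x']
E → (: PREDICT = { '(' }

M[E, 'x'] = E → Y x Y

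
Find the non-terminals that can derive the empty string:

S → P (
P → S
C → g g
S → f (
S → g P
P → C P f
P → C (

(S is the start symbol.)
None

A non-terminal is nullable if it can derive ε (the empty string): either it has an ε-production, or it has a production whose right-hand side consists entirely of nullable non-terminals.

There are no ε-productions, so no non-terminal can derive ε.
No non-terminals are nullable.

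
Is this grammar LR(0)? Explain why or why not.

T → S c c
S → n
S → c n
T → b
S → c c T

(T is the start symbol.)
Yes, the grammar is LR(0)

A grammar is LR(0) if no state in the canonical LR(0) collection has:
  - both a shift item (dot before a terminal) and a complete item (shift-reduce conflict), or
  - two or more complete items (reduce-reduce conflict; the accept item [T' → T .] counts as a complete item here).

Augment with T' → T and build the canonical LR(0) collection (I0 = CLOSURE({[T' → . T]}), then GOTO on every symbol after a dot until no new states appear). It has 11 states:
  I0: { [S → . c c T], [S → . c n], [S → . n], [T → . S c c], [T → . b], [T' → . T] }  — shift
  I1: { [T → S . c c] }  — shift
  I2: { [T' → T .] }  — accept
  I3: { [T → b .] }  — reduce
  I4: { [S → c . c T], [S → c . n] }  — shift
  I5: { [S → n .] }  — reduce
  I6: { [S → . c c T], [S → . c n], [S → . n], [S → c c . T], [T → . S c c], [T → . b] }  — shift
  I7: { [S → c n .] }  — reduce
  I8: { [S → c c T .] }  — reduce
  I9: { [T → S c . c] }  — shift
  I10: { [T → S c c .] }  — reduce

Every state is either a pure shift/goto state or contains exactly one complete item and nothing to shift — no conflicts. The grammar is LR(0).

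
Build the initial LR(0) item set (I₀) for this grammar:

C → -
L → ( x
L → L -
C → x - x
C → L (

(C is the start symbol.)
{ [C → . -], [C → . L (], [C → . x - x], [C' → . C], [L → . ( x], [L → . L -] }

First, augment the grammar with C' → C
I₀ = CLOSURE({ [C' → . C] }):
  [C' → . C] has the dot before C: add [C → . -], [C → . x - x], [C → . L (]
  [C → . L (] has the dot before L: add [L → . ( x], [L → . L -]
No further items can be added.

I₀ = { [C → . -], [C → . L (], [C → . x - x], [C' → . C], [L → . ( x], [L → . L -] }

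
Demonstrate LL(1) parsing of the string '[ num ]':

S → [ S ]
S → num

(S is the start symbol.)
Stack is shown with the top on the left.

Stack    Input      Action
--------------------------
S $      [ num ] $  output S → [ S ]
[ S ] $  [ num ] $  match '['
S ] $    num ] $    output S → num
num ] $  num ] $    match 'num'
] $      ] $        match ']'
$        $          accept

The string is accepted.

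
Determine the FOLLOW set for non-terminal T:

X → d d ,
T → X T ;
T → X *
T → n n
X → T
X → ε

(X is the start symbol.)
{ $, '*', ';', 'd', 'n' }

To compute FOLLOW(T), find every occurrence of T on a right-hand side N → α T β: add FIRST(β) \ {ε}, and if β is empty or nullable also add FOLLOW(N). Iterate to a fixed point.

In T → X T ;: T is followed by ';', add FIRST(';') \ {ε} = { ';' }
In X → T: T is at the end, add FOLLOW(X)

The FOLLOW sets referred to above (computed the same way, to a fixed point):
  FOLLOW(X) = { $, '*', 'd', 'n' }

Taking the union: FOLLOW(T) = { $, '*', ';', 'd', 'n' }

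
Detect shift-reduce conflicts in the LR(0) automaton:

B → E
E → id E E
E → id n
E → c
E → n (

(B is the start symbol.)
A shift-reduce conflict occurs when an LR(0) state has both:
  - a complete (reduce) item [A → α .] (dot at the end), and
  - a shift item [B → β . c γ] (dot before a terminal).

Augment with B' → B and build the canonical LR(0) collection (I0 = CLOSURE({[B' → . B]}), then GOTO on every symbol after a dot until no new states appear). It has 10 states:
  I0: { [B → . E], [B' → . B], [E → . c], [E → . id E E], [E → . id n], [E → . n (] }  — shift
  I1: { [B' → B .] }  — accept
  I2: { [B → E .] }  — reduce
  I3: { [E → c .] }  — reduce
  I4: { [E → . c], [E → . id E E], [E → . id n], [E → . n (], [E → id . E E], [E → id . n] }  — shift
  I5: { [E → n . (] }  — shift
  I6: { [E → n ( .] }  — reduce
  I7: { [E → . c], [E → . id E E], [E → . id n], [E → . n (], [E → id E . E] }  — shift
  I8: { [E → id n .], [E → n . (] }  — shift, reduce
  I9: { [E → id E E .] }  — reduce

I8 contains reduce item [E → id n .] and shift item [E → n . (] — shift-reduce conflict.

Answer: Yes — I8: [E → id n .] vs [E → n . (]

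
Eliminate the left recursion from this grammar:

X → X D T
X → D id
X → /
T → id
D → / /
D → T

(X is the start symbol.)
X is directly left-recursive. The standard transformation for
  A → A α₁ | ... | A α_m | β₁ | ... | β_n
is
  A  → β₁ A' | ... | β_n A'
  A' → α₁ A' | ... | α_m A' | ε

X → D id becomes X → D id X'
X → / becomes X → / X'
X → X D T becomes X' → D T X'
Add X' → ε

Productions for other non-terminals are unchanged:
  T → id
  D → / /
  D → T

Resulting grammar:
X → D id X'
X → / X'
X' → D T X'
X' → ε
T → id
D → / /
D → T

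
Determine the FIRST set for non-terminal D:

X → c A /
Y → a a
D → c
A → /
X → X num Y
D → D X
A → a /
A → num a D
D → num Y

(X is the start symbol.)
{ 'c', 'num' }

To compute FIRST(D), examine every production with D on the left-hand side, reading each right-hand side left to right until a non-nullable symbol is reached.

From D → c:
  - c is a terminal: add 'c' and stop
From D → D X:
  - D is the symbol being defined: contributes nothing new
    D is not nullable, so stop
From D → num Y:
  - num is a terminal: add 'num' and stop

Collecting: FIRST(D) = { 'c', 'num' }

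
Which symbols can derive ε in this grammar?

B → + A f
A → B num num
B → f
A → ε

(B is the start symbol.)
{ 'A' }

ε-productions: A → ε
So A is immediately nullable.
No further non-terminal can be added: every production for the remaining non-terminals contains a terminal or a non-nullable non-terminal.
Nullable = { 'A' }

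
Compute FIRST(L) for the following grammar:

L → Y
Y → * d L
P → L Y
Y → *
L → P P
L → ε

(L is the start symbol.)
{ '*', ε }

To compute FIRST(L), examine every production with L on the left-hand side, reading each right-hand side left to right until a non-nullable symbol is reached.

FIRST sets of the other non-terminals involved (by the same procedure, iterated to a fixed point):
  FIRST(Y) = { '*' }
  FIRST(P) = { '*' }

From L → Y:
  - Y is a non-terminal: add FIRST(Y) \ {ε} = { '*' }
    Y is not nullable, so stop
From L → P P:
  - P is a non-terminal: add FIRST(P) \ {ε} = { '*' }
    P is not nullable, so stop
From L → ε:
  - ε-production, so ε ∈ FIRST(L)

Collecting: FIRST(L) = { '*', ε }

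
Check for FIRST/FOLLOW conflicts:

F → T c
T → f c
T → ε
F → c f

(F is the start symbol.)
A FIRST/FOLLOW conflict occurs when a non-terminal N has a nullable alternative N → β (β ⇒* ε) and another alternative N → α with FIRST(α) ∩ FOLLOW(N) ≠ ∅: on such a lookahead the parser cannot decide between expanding α and letting N vanish via β.

Nullable non-terminals: T.

T: nullable alternative(s) T → ε; FOLLOW(T) = { 'c' }
  T → f c: FIRST \ {ε} = { 'f' } — disjoint from FOLLOW(T)
  T → ε: FIRST \ {ε} = { } — this is the only nullable alternative, skip

F has no nullable alternative, so no FIRST/FOLLOW check is needed there.

No FIRST/FOLLOW conflicts found.

Answer: No FIRST/FOLLOW conflicts.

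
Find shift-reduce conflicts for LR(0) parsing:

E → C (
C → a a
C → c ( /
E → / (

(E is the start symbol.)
No shift-reduce conflicts

Augment with E' → E and build the canonical LR(0) collection (I0 = CLOSURE({[E' → . E]}), then GOTO on every symbol after a dot until no new states appear). It has 11 states:
  I0: { [C → . a a], [C → . c ( /], [E → . / (], [E → . C (], [E' → . E] }  — shift
  I1: { [E → / . (] }  — shift
  I2: { [E → C . (] }  — shift
  I3: { [E' → E .] }  — accept
  I4: { [C → a . a] }  — shift
  I5: { [C → c . ( /] }  — shift
  I6: { [C → c ( . /] }  — shift
  I7: { [C → c ( / .] }  — reduce
  I8: { [C → a a .] }  — reduce
  I9: { [E → C ( .] }  — reduce
  I10: { [E → / ( .] }  — reduce

No state contains both a complete item and a shift item.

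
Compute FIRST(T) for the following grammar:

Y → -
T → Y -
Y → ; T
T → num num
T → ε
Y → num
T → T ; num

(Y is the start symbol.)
{ '-', ';', 'num', ε }

To compute FIRST(T), examine every production with T on the left-hand side, reading each right-hand side left to right until a non-nullable symbol is reached.

FIRST sets of the other non-terminals involved (by the same procedure, iterated to a fixed point):
  FIRST(Y) = { '-', ';', 'num' }

From T → Y -:
  - Y is a non-terminal: add FIRST(Y) \ {ε} = { '-', ';', 'num' }
    Y is not nullable, so stop
From T → num num:
  - num is a terminal: add 'num' and stop
From T → ε:
  - ε-production, so ε ∈ FIRST(T)
From T → T ; num:
  - T is the symbol being defined: contributes nothing new
    T is nullable, so continue to the next symbol
  - ';' is a terminal: add ';' and stop

Collecting: FIRST(T) = { '-', ';', 'num', ε }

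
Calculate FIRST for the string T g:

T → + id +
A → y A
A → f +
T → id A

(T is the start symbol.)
FIRST sets of the non-terminals involved (from the grammar, by fixed-point iteration):
  FIRST(T) = { '+', 'id' }

To compute FIRST(T g), process the symbols left to right:
Symbol T is a non-terminal. Add FIRST(T) \ {ε} = { '+', 'id' }
T is not nullable (ε ∉ FIRST(T)), so stop here.
FIRST(T g) = { '+', 'id' }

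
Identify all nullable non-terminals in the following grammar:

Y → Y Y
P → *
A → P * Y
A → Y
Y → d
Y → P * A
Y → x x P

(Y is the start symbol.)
A non-terminal is nullable if it can derive ε (the empty string): either it has an ε-production, or it has a production whose right-hand side consists entirely of nullable non-terminals.

There are no ε-productions, so no non-terminal can derive ε.
No non-terminals are nullable.

Answer: None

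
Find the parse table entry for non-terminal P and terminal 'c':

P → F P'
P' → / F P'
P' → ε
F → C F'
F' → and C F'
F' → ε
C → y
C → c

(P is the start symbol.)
P → F P'

To find M[P, 'c'], we find productions for P where 'c' is in the predict set (PREDICT(N → α) = (FIRST(α) \ {ε}) ∪ (FOLLOW(N) if α ⇒* ε)).

Relevant sets:
  FIRST(F) = { 'c', 'y' }

P → F P': PREDICT = { 'c', 'y' }
  'c' is in predict set, so this production goes in M[P, 'c']

M[P, 'c'] = P → F P'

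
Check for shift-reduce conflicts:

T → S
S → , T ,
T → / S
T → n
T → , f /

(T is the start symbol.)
No shift-reduce conflicts

A shift-reduce conflict occurs when an LR(0) state has both:
  - a complete (reduce) item [A → α .] (dot at the end), and
  - a shift item [B → β . c γ] (dot before a terminal).

Augment with T' → T and build the canonical LR(0) collection (I0 = CLOSURE({[T' → . T]}), then GOTO on every symbol after a dot until no new states appear). It has 12 states:
  I0: { [S → . , T ,], [T → . , f /], [T → . / S], [T → . S], [T → . n], [T' → . T] }  — shift
  I1: { [S → , . T ,], [S → . , T ,], [T → , . f /], [T → . , f /], [T → . / S], [T → . S], [T → . n] }  — shift
  I2: { [S → . , T ,], [T → / . S] }  — shift
  I3: { [T → S .] }  — reduce
  I4: { [T' → T .] }  — accept
  I5: { [T → n .] }  — reduce
  I6: { [S → , . T ,], [S → . , T ,], [T → . , f /], [T → . / S], [T → . S], [T → . n] }  — shift
  I7: { [T → / S .] }  — reduce
  I8: { [S → , T . ,] }  — shift
  I9: { [S → , T , .] }  — reduce
  I10: { [T → , f . /] }  — shift
  I11: { [T → , f / .] }  — reduce

No state contains both a complete item and a shift item.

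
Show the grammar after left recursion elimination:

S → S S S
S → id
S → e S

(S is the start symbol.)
S is directly left-recursive. The standard transformation for
  A → A α₁ | ... | A α_m | β₁ | ... | β_n
is
  A  → β₁ A' | ... | β_n A'
  A' → α₁ A' | ... | α_m A' | ε

S → id becomes S → id S'
S → e S becomes S → e S S'
S → S S S becomes S' → S S S'
Add S' → ε

Resulting grammar:
S → id S'
S → e S S'
S' → S S S'
S' → ε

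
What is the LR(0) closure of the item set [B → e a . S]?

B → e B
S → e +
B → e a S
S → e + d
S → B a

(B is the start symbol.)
{ [B → . e B], [B → . e a S], [B → e a . S], [S → . B a], [S → . e + d], [S → . e +] }

To compute CLOSURE, for each item [A → α.Bβ] where B is a non-terminal, add [B → .γ] for all productions B → γ; repeat for the newly added items until nothing changes.

Start with: [B → e a . S]
  [B → e a . S] has the dot before S: add [S → . e +], [S → . e + d], [S → . B a]
  [S → . B a] has the dot before B: add [B → . e B], [B → . e a S]
No further items can be added.

CLOSURE = { [B → . e B], [B → . e a S], [B → e a . S], [S → . B a], [S → . e + d], [S → . e +] }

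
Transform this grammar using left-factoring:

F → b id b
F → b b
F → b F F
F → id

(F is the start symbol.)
Left-factoring transforms A → αβ₁ | αβ₂ into A → αA' and A' → β₁ | β₂
(α is the longest common prefix among the alternatives). Repeat until
no nonterminal has two alternatives with a common prefix.

Round 1: F has alternatives sharing prefix 'b'. Introduce F': F → b F'
  Add: F' → id b
  Add: F' → b
  Add: F' → F F

No remaining common prefixes — done.

Resulting grammar:
F → b F'
F' → id b
F' → b
F' → F F
F → id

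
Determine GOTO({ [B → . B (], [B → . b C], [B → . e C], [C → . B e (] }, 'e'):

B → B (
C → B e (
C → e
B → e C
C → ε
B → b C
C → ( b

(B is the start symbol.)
{ [B → . B (], [B → . b C], [B → . e C], [B → e . C], [C → . ( b], [C → . B e (], [C → . e], [C → .] }

GOTO(I, 'e') = CLOSURE({ [A → αX.β] : [A → α.Xβ] ∈ I, X = 'e' })

Items with dot before 'e', with the dot advanced:
  [B → . e C] → [B → e . C]
Closure of the advanced items:
  [B → e . C] has the dot before C: add [C → . B e (], [C → . e], [C → .], [C → . ( b]
  [C → . B e (] has the dot before B: add [B → . B (], [B → . e C], [B → . b C]

GOTO = { [B → . B (], [B → . b C], [B → . e C], [B → e . C], [C → . ( b], [C → . B e (], [C → . e], [C → .] }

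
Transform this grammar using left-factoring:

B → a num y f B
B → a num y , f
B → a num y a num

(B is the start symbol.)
Left-factoring transforms A → αβ₁ | αβ₂ into A → αA' and A' → β₁ | β₂
(α is the longest common prefix among the alternatives). Repeat until
no nonterminal has two alternatives with a common prefix.

Round 1: B has alternatives sharing prefix 'a num y'. Introduce B': B → a num y B'
  Add: B' → f B
  Add: B' → , f
  Add: B' → a num

No remaining common prefixes — done.

Resulting grammar:
B → a num y B'
B' → f B
B' → , f
B' → a num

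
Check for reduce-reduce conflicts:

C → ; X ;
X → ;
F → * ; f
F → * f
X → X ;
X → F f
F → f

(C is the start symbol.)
Yes — I8: [C → ; X ; .] vs [X → X ; .]

Augment with C' → C and build the canonical LR(0) collection (I0 = CLOSURE({[C' → . C]}), then GOTO on every symbol after a dot until no new states appear). It has 13 states:
  I0: { [C → . ; X ;], [C' → . C] }  — shift
  I1: { [C → ; . X ;], [F → . * ; f], [F → . * f], [F → . f], [X → . ;], [X → . F f], [X → . X ;] }  — shift
  I2: { [C' → C .] }  — accept
  I3: { [F → * . ; f], [F → * . f] }  — shift
  I4: { [X → ; .] }  — reduce
  I5: { [X → F . f] }  — shift
  I6: { [C → ; X . ;], [X → X . ;] }  — shift
  I7: { [F → f .] }  — reduce
  I8: { [C → ; X ; .], [X → X ; .] }  — 2 reduces
  I9: { [X → F f .] }  — reduce
  I10: { [F → * ; . f] }  — shift
  I11: { [F → * f .] }  — reduce
  I12: { [F → * ; f .] }  — reduce

I8 contains complete items [C → ; X ; .], [X → X ; .] — reduce-reduce conflict.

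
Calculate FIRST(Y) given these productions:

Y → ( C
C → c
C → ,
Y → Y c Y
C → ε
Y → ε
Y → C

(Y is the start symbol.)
FIRST sets of the other non-terminals involved (by the same procedure, iterated to a fixed point):
  FIRST(C) = { ',', 'c', ε }

From Y → ( C:
  - '(' is a terminal: add '(' and stop
From Y → Y c Y:
  - Y is the symbol being defined: contributes nothing new
    Y is nullable, so continue to the next symbol
  - c is a terminal: add 'c' and stop
From Y → ε:
  - ε-production, so ε ∈ FIRST(Y)
From Y → C:
  - C is a non-terminal: add FIRST(C) \ {ε} = { ',', 'c' }
    C is nullable and nothing follows, so the whole right-hand side can vanish: ε ∈ FIRST(Y)

Collecting: FIRST(Y) = { '(', ',', 'c', ε }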